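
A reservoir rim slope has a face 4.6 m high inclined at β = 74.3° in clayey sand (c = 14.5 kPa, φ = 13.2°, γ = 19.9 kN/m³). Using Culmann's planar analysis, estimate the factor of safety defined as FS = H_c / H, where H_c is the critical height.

FS = 1.15

H_c = (4c/γ) · sinβ cosφ / [1 − cos(β − φ)]
    = (4·14.5/19.9) · sin74.3°·cos13.2° / [1 − cos61.1°]
    = 2.915 · 0.9373 / 0.5167 = 5.29 m
FS = H_c / H = 5.29 / 4.6 = 1.149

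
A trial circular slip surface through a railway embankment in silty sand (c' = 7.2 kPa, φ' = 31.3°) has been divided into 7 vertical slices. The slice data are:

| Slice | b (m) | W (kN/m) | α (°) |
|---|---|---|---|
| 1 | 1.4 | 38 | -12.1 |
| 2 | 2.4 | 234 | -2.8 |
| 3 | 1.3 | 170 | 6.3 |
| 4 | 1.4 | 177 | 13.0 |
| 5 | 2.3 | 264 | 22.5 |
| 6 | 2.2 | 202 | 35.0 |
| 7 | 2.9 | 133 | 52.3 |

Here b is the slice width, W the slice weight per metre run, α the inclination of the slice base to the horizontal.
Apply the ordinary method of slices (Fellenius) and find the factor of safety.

Ordinary method of slices: FS = Σ[c'·Δl_i + (W_i cosα_i)·tanφ'] / Σ W_i sinα_i, with Δl_i = b_i / cosα_i.
Slice 1: Δl = 1.4/cos(-12.1°) = 1.432 m; N'_1 = 38·cos(-12.1°) = 37.2; c'Δl = 10.31; W sinα = -8.0
Slice 2: Δl = 2.4/cos(-2.8°) = 2.403 m; N'_2 = 234·cos(-2.8°) = 233.7; c'Δl = 17.30; W sinα = -11.4
Slice 3: Δl = 1.3/cos6.3° = 1.308 m; N'_3 = 170·cos6.3° = 169.0; c'Δl = 9.42; W sinα = 18.7
Slice 4: Δl = 1.4/cos13.0° = 1.437 m; N'_4 = 177·cos13.0° = 172.5; c'Δl = 10.35; W sinα = 39.8
Slice 5: Δl = 2.3/cos22.5° = 2.490 m; N'_5 = 264·cos22.5° = 243.9; c'Δl = 17.92; W sinα = 101.0
Slice 6: Δl = 2.2/cos35.0° = 2.686 m; N'_6 = 202·cos35.0° = 165.5; c'Δl = 19.34; W sinα = 115.9
Slice 7: Δl = 2.9/cos52.3° = 4.742 m; N'_7 = 133·cos52.3° = 81.3; c'Δl = 34.14; W sinα = 105.2
Σc'Δl = 118.8 kN/m; ΣN' = 1103.0 kN/m; ΣW sinα = 361.2 kN/m
Resisting = 118.8 + 1103.0·tan31.3° = 118.8 + 670.6 = 789.4 kN/m
FS = 789.4 / 361.2 = 2.186

FS = 2.19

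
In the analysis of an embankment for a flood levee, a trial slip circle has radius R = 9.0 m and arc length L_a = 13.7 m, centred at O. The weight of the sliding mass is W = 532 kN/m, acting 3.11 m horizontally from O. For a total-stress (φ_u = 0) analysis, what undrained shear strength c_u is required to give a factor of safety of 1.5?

c_u = 20.1 kPa

FS = c_u·L_a·R / (W·d), so c_u = FS·W·d / (L_a·R).
c_u = 1.5·532·3.11 / (13.70·9.0) = 2481.8 / 123.30 = 20.13 kPa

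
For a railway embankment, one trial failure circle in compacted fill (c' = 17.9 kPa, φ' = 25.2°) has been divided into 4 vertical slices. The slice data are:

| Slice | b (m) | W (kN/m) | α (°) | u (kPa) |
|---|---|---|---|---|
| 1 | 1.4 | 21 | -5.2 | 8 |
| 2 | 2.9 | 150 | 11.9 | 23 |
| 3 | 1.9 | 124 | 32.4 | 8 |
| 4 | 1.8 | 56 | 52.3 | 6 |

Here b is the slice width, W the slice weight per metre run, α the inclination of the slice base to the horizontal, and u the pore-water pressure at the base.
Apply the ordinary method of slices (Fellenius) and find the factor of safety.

FS = 1.87

Ordinary method of slices: FS = Σ[c'·Δl_i + (W_i cosα_i − u_i·Δl_i)·tanφ'] / Σ W_i sinα_i, with Δl_i = b_i / cosα_i.
Slice 1: Δl = 1.4/cos(-5.2°) = 1.406 m; N'_1 = 21·cos(-5.2°) − 8·1.406 = 9.7; c'Δl = 25.16; W sinα = -1.9
Slice 2: Δl = 2.9/cos11.9° = 2.964 m; N'_2 = 150·cos11.9° − 23·2.964 = 78.6; c'Δl = 53.05; W sinα = 30.9
Slice 3: Δl = 1.9/cos32.4° = 2.250 m; N'_3 = 124·cos32.4° − 8·2.250 = 86.7; c'Δl = 40.28; W sinα = 66.4
Slice 4: Δl = 1.8/cos52.3° = 2.943 m; N'_4 = 56·cos52.3° − 6·2.943 = 16.6; c'Δl = 52.69; W sinα = 44.3
Σc'Δl = 171.2 kN/m; ΣN' = 191.6 kN/m; ΣW sinα = 139.8 kN/m
Resisting = 171.2 + 191.6·tan25.2° = 171.2 + 90.1 = 261.3 kN/m
FS = 261.3 / 139.8 = 1.870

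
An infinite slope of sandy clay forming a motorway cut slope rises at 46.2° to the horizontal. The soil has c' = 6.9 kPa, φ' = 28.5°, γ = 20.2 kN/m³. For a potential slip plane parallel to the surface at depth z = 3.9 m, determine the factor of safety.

For an infinite slope with a slip plane parallel to the surface (no pore pressure): FS = [c' + γz cos²β tanφ'] / [γz sinβ cosβ].
γz = 20.2·3.9 = 78.78 kN/m²
Numerator = 6.9 + 78.78·cos²46.2°·tan28.5° = 6.9 + 78.78·0.4791·0.5430 = 27.391 kPa
Denominator = 78.78·sin46.2°·cos46.2° = 78.78·0.7218·0.6921 = 39.355 kPa
FS = 27.391 / 39.355 = 0.696

FS = 0.70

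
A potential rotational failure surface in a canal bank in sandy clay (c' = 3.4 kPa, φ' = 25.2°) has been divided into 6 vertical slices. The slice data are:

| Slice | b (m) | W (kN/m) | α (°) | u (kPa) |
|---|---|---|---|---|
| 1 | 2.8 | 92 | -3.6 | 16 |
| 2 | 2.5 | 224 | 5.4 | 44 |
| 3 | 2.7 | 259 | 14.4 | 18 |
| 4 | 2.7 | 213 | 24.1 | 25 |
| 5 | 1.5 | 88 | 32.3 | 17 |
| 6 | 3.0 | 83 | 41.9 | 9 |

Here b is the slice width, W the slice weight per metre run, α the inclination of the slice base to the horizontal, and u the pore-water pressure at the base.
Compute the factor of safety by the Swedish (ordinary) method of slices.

Ordinary method of slices: FS = Σ[c'·Δl_i + (W_i cosα_i − u_i·Δl_i)·tanφ'] / Σ W_i sinα_i, with Δl_i = b_i / cosα_i.
Slice 1: Δl = 2.8/cos(-3.6°) = 2.806 m; N'_1 = 92·cos(-3.6°) − 16·2.806 = 46.9; c'Δl = 9.54; W sinα = -5.8
Slice 2: Δl = 2.5/cos5.4° = 2.511 m; N'_2 = 224·cos5.4° − 44·2.511 = 112.5; c'Δl = 8.54; W sinα = 21.1
Slice 3: Δl = 2.7/cos14.4° = 2.788 m; N'_3 = 259·cos14.4° − 18·2.788 = 200.7; c'Δl = 9.48; W sinα = 64.4
Slice 4: Δl = 2.7/cos24.1° = 2.958 m; N'_4 = 213·cos24.1° − 25·2.958 = 120.5; c'Δl = 10.06; W sinα = 87.0
Slice 5: Δl = 1.5/cos32.3° = 1.775 m; N'_5 = 88·cos32.3° − 17·1.775 = 44.2; c'Δl = 6.03; W sinα = 47.0
Slice 6: Δl = 3.0/cos41.9° = 4.031 m; N'_6 = 83·cos41.9° − 9·4.031 = 25.5; c'Δl = 13.70; W sinα = 55.4
Σc'Δl = 57.3 kN/m; ΣN' = 550.3 kN/m; ΣW sinα = 269.1 kN/m
Resisting = 57.3 + 550.3·tan25.2° = 57.3 + 259.0 = 316.3 kN/m
FS = 316.3 / 269.1 = 1.175

FS = 1.18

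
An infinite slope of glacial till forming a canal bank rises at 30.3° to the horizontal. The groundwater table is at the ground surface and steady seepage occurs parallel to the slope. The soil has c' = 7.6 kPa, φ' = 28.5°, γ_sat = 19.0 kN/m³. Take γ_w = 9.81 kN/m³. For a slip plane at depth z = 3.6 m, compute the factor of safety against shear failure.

FS = 0.70

With seepage parallel to the slope and the water table at the surface, the effective normal stress on the slip plane uses the buoyant unit weight γ' = γ_sat − γ_w while the driving shear stress uses γ_sat:
FS = [c' + γ' z cos²β tanφ'] / [γ_sat z sinβ cosβ]
γ' = 19.0 − 9.81 = 9.19 kN/m³
Numerator = 7.6 + 9.19·3.6·cos²30.3°·tan28.5° = 7.6 + 9.19·3.6·0.7455·0.5430 = 20.991 kPa
Denominator = 19.0·3.6·sin30.3°·cos30.3° = 19.0·3.6·0.5045·0.8634 = 29.796 kPa
FS = 20.991 / 29.796 = 0.704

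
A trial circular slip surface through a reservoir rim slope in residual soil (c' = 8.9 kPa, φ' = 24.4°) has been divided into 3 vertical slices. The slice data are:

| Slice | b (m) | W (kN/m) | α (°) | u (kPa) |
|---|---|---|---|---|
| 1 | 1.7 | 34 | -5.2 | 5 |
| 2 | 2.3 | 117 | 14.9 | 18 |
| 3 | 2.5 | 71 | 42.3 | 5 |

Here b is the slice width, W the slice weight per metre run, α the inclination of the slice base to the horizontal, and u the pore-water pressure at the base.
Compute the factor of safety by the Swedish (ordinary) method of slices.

Ordinary method of slices: FS = Σ[c'·Δl_i + (W_i cosα_i − u_i·Δl_i)·tanφ'] / Σ W_i sinα_i, with Δl_i = b_i / cosα_i.
Slice 1: Δl = 1.7/cos(-5.2°) = 1.707 m; N'_1 = 34·cos(-5.2°) − 5·1.707 = 25.3; c'Δl = 15.19; W sinα = -3.1
Slice 2: Δl = 2.3/cos14.9° = 2.380 m; N'_2 = 117·cos14.9° − 18·2.380 = 70.2; c'Δl = 21.18; W sinα = 30.1
Slice 3: Δl = 2.5/cos42.3° = 3.380 m; N'_3 = 71·cos42.3° − 5·3.380 = 35.6; c'Δl = 30.08; W sinα = 47.8
Σc'Δl = 66.5 kN/m; ΣN' = 131.2 kN/m; ΣW sinα = 74.8 kN/m
Resisting = 66.5 + 131.2·tan24.4° = 66.5 + 59.5 = 126.0 kN/m
FS = 126.0 / 74.8 = 1.684

FS = 1.68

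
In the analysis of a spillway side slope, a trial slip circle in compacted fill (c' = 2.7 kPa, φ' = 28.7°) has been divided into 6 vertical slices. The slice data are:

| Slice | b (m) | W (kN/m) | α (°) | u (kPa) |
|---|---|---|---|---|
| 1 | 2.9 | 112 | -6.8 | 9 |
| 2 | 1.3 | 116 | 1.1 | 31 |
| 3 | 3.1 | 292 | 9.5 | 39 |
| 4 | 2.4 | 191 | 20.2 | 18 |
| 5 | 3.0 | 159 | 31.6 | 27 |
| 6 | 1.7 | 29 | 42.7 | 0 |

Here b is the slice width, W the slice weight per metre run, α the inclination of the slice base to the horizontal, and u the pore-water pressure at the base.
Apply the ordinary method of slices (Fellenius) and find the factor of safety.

FS = 1.59

Ordinary method of slices: FS = Σ[c'·Δl_i + (W_i cosα_i − u_i·Δl_i)·tanφ'] / Σ W_i sinα_i, with Δl_i = b_i / cosα_i.
Slice 1: Δl = 2.9/cos(-6.8°) = 2.921 m; N'_1 = 112·cos(-6.8°) − 9·2.921 = 84.9; c'Δl = 7.89; W sinα = -13.3
Slice 2: Δl = 1.3/cos1.1° = 1.300 m; N'_2 = 116·cos1.1° − 31·1.300 = 75.7; c'Δl = 3.51; W sinα = 2.2
Slice 3: Δl = 3.1/cos9.5° = 3.143 m; N'_3 = 292·cos9.5° − 39·3.143 = 165.4; c'Δl = 8.49; W sinα = 48.2
Slice 4: Δl = 2.4/cos20.2° = 2.557 m; N'_4 = 191·cos20.2° − 18·2.557 = 133.2; c'Δl = 6.90; W sinα = 66.0
Slice 5: Δl = 3.0/cos31.6° = 3.522 m; N'_5 = 159·cos31.6° − 27·3.522 = 40.3; c'Δl = 9.51; W sinα = 83.3
Slice 6: Δl = 1.7/cos42.7° = 2.313 m; N'_6 = 29·cos42.7° − 0·2.313 = 21.3; c'Δl = 6.25; W sinα = 19.7
Σc'Δl = 42.5 kN/m; ΣN' = 520.9 kN/m; ΣW sinα = 206.1 kN/m
Resisting = 42.5 + 520.9·tan28.7° = 42.5 + 285.2 = 327.7 kN/m
FS = 327.7 / 206.1 = 1.590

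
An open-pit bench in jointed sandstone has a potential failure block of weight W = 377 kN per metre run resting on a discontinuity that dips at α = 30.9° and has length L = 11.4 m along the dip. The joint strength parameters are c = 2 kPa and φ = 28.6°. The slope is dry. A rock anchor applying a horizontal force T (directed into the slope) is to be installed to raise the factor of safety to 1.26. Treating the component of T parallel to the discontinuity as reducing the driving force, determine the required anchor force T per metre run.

T = 33 kN/m

Resolving forces along and normal to the sliding plane, with the horizontal anchor force T adding T·sinα to the effective normal force and T·cosα acting up the plane against the driving force:
FS = [cL + (W cosα + T sinα) tanφ] / [W sinα − T cosα]
Without the anchor: N' = 323.5 kN/m, driving T_d = 193.6 kN/m, resisting R = 2·11.4 + 323.5·tan28.6° = 199.2 kN/m, FS = 1.03.
Setting FS = 1.26 and solving for T:
1.26·(193.6 − T cos30.9°) = 199.2 + T sin30.9°·tan28.6°
T·(sin30.9°·tan28.6° + 1.26·cos30.9°) = 1.26·193.6 − 199.2
T·(0.5135·0.5452 + 1.26·0.8581) = 243.9 − 199.2 = 44.8
T·1.3612 = 44.8
T = 32.9 kN/m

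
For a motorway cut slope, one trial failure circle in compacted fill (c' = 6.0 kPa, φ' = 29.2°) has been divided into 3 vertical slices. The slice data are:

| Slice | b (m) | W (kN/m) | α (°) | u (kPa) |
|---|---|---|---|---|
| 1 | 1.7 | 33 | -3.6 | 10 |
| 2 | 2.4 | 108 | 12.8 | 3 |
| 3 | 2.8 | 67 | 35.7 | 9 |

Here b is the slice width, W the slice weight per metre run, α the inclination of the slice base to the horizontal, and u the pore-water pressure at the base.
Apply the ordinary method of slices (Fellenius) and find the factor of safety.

Ordinary method of slices: FS = Σ[c'·Δl_i + (W_i cosα_i − u_i·Δl_i)·tanφ'] / Σ W_i sinα_i, with Δl_i = b_i / cosα_i.
Slice 1: Δl = 1.7/cos(-3.6°) = 1.703 m; N'_1 = 33·cos(-3.6°) − 10·1.703 = 15.9; c'Δl = 10.22; W sinα = -2.1
Slice 2: Δl = 2.4/cos12.8° = 2.461 m; N'_2 = 108·cos12.8° − 3·2.461 = 97.9; c'Δl = 14.77; W sinα = 23.9
Slice 3: Δl = 2.8/cos35.7° = 3.448 m; N'_3 = 67·cos35.7° − 9·3.448 = 23.4; c'Δl = 20.69; W sinα = 39.1
Σc'Δl = 45.7 kN/m; ΣN' = 137.2 kN/m; ΣW sinα = 61.0 kN/m
Resisting = 45.7 + 137.2·tan29.2° = 45.7 + 76.7 = 122.4 kN/m
FS = 122.4 / 61.0 = 2.007

FS = 2.01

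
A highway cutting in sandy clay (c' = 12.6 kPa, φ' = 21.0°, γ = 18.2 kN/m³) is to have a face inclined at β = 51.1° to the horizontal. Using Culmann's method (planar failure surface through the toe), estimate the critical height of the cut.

H_c = 14.92 m

Culmann's analysis gives the critical failure plane at α_cr = (β + φ')/2 = (51.1 + 21.0)/2 = 36.0°, and the critical height
H_c = (4c'/γ) · sinβ cosφ' / [1 − cos(β − φ')]
    = (4·12.6/18.2) · sin51.1°·cos21.0° / [1 − cos(30.1°)]
    = 2.769 · 0.7782·0.9336 / [1 − 0.8652]
    = 2.769 · 0.7266 / 0.1348
    = 14.92 m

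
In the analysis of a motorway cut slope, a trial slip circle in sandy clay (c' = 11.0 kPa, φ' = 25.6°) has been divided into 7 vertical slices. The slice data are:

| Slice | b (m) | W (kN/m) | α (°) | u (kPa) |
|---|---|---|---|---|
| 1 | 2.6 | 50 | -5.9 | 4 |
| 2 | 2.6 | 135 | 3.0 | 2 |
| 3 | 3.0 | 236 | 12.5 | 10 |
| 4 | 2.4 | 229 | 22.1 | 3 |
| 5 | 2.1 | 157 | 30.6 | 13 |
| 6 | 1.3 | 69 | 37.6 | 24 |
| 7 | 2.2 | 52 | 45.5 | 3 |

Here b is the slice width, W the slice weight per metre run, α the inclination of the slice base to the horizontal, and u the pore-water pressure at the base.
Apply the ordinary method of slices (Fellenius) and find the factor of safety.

Ordinary method of slices: FS = Σ[c'·Δl_i + (W_i cosα_i − u_i·Δl_i)·tanφ'] / Σ W_i sinα_i, with Δl_i = b_i / cosα_i.
Slice 1: Δl = 2.6/cos(-5.9°) = 2.614 m; N'_1 = 50·cos(-5.9°) − 4·2.614 = 39.3; c'Δl = 28.75; W sinα = -5.1
Slice 2: Δl = 2.6/cos3.0° = 2.604 m; N'_2 = 135·cos3.0° − 2·2.604 = 129.6; c'Δl = 28.64; W sinα = 7.1
Slice 3: Δl = 3.0/cos12.5° = 3.073 m; N'_3 = 236·cos12.5° − 10·3.073 = 199.7; c'Δl = 33.80; W sinα = 51.1
Slice 4: Δl = 2.4/cos22.1° = 2.590 m; N'_4 = 229·cos22.1° − 3·2.590 = 204.4; c'Δl = 28.49; W sinα = 86.2
Slice 5: Δl = 2.1/cos30.6° = 2.440 m; N'_5 = 157·cos30.6° − 13·2.440 = 103.4; c'Δl = 26.84; W sinα = 79.9
Slice 6: Δl = 1.3/cos37.6° = 1.641 m; N'_6 = 69·cos37.6° − 24·1.641 = 15.3; c'Δl = 18.05; W sinα = 42.1
Slice 7: Δl = 2.2/cos45.5° = 3.139 m; N'_7 = 52·cos45.5° − 3·3.139 = 27.0; c'Δl = 34.53; W sinα = 37.1
Σc'Δl = 199.1 kN/m; ΣN' = 718.7 kN/m; ΣW sinα = 298.3 kN/m
Resisting = 199.1 + 718.7·tan25.6° = 199.1 + 344.3 = 543.4 kN/m
FS = 543.4 / 298.3 = 1.822

FS = 1.82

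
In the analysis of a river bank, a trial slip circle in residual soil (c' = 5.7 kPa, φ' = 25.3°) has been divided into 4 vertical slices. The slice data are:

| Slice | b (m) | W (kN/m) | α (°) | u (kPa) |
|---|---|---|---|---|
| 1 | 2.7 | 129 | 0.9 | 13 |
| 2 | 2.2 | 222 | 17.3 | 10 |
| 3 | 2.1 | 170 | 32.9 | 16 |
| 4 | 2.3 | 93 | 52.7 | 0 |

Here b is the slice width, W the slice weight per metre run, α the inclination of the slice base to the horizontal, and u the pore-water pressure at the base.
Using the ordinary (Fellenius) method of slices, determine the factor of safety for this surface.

Ordinary method of slices: FS = Σ[c'·Δl_i + (W_i cosα_i − u_i·Δl_i)·tanφ'] / Σ W_i sinα_i, with Δl_i = b_i / cosα_i.
Slice 1: Δl = 2.7/cos0.9° = 2.700 m; N'_1 = 129·cos0.9° − 13·2.700 = 93.9; c'Δl = 15.39; W sinα = 2.0
Slice 2: Δl = 2.2/cos17.3° = 2.304 m; N'_2 = 222·cos17.3° − 10·2.304 = 188.9; c'Δl = 13.13; W sinα = 66.0
Slice 3: Δl = 2.1/cos32.9° = 2.501 m; N'_3 = 170·cos32.9° − 16·2.501 = 102.7; c'Δl = 14.26; W sinα = 92.3
Slice 4: Δl = 2.3/cos52.7° = 3.795 m; N'_4 = 93·cos52.7° − 0·3.795 = 56.4; c'Δl = 21.63; W sinα = 74.0
Σc'Δl = 64.4 kN/m; ΣN' = 441.9 kN/m; ΣW sinα = 234.4 kN/m
Resisting = 64.4 + 441.9·tan25.3° = 64.4 + 208.9 = 273.3 kN/m
FS = 273.3 / 234.4 = 1.166

FS = 1.17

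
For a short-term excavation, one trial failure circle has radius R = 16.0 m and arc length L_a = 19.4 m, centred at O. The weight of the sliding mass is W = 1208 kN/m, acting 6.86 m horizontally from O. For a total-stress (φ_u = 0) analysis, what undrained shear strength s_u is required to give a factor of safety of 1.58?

FS = s_u·L_a·R / (W·d), so s_u = FS·W·d / (L_a·R).
s_u = 1.58·1208·6.86 / (19.40·16.0) = 13093.3 / 310.40 = 42.18 kPa

s_u = 42.2 kPa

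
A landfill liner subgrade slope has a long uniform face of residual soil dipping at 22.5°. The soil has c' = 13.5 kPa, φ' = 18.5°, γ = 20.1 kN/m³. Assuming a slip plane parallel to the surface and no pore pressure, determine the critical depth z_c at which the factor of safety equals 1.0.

Setting FS = 1.00 in FS = [c' + γz cos²β tanφ'] / [γz sinβ cosβ] and solving for z:
z = c' / [γ cosβ (FS·sinβ − cosβ·tanφ')]
  = 13.5 / [20.1·cos22.5°·(1.00·sin22.5° − cos22.5°·tan18.5°)]
  = 13.5 / [20.1·0.9239·(1.00·0.3827 − 0.9239·0.3346)]
  = 13.5 / 1.3660 = 9.883 m

z_c = 9.88 m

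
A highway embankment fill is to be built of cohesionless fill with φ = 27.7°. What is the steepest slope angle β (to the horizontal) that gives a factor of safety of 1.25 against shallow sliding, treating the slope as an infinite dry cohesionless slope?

For an infinite dry cohesionless slope FS = tanφ/tanβ, so tanβ = tanφ / FS.
tanβ = tan27.7° / 1.25 = 0.5250 / 1.25 = 0.4200
β = arctan(0.4200) = 22.78°

β = 22.8°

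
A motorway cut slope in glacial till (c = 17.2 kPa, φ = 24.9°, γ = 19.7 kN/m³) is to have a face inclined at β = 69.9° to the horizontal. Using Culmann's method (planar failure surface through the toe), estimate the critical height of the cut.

H_c = 10.16 m

Culmann's analysis gives the critical failure plane at α_cr = (β + φ)/2 = (69.9 + 24.9)/2 = 47.4°, and the critical height
H_c = (4c/γ) · sinβ cosφ / [1 − cos(β − φ)]
    = (4·17.2/19.7) · sin69.9°·cos24.9° / [1 − cos(45.0°)]
    = 3.492 · 0.9391·0.9070 / [1 − 0.7071]
    = 3.492 · 0.8518 / 0.2929
    = 10.16 m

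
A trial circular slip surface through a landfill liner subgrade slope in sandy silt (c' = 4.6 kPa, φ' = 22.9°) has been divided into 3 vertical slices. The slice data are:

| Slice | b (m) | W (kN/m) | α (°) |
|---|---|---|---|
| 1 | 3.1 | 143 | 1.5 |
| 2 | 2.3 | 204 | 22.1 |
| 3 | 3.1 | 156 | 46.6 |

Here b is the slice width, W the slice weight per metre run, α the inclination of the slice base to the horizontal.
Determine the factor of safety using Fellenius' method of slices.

Ordinary method of slices: FS = Σ[c'·Δl_i + (W_i cosα_i)·tanφ'] / Σ W_i sinα_i, with Δl_i = b_i / cosα_i.
Slice 1: Δl = 3.1/cos1.5° = 3.101 m; N'_1 = 143·cos1.5° = 143.0; c'Δl = 14.26; W sinα = 3.7
Slice 2: Δl = 2.3/cos22.1° = 2.482 m; N'_2 = 204·cos22.1° = 189.0; c'Δl = 11.42; W sinα = 76.7
Slice 3: Δl = 3.1/cos46.6° = 4.512 m; N'_3 = 156·cos46.6° = 107.2; c'Δl = 20.75; W sinα = 113.3
Σc'Δl = 46.4 kN/m; ΣN' = 439.1 kN/m; ΣW sinα = 193.8 kN/m
Resisting = 46.4 + 439.1·tan22.9° = 46.4 + 185.5 = 231.9 kN/m
FS = 231.9 / 193.8 = 1.197

FS = 1.20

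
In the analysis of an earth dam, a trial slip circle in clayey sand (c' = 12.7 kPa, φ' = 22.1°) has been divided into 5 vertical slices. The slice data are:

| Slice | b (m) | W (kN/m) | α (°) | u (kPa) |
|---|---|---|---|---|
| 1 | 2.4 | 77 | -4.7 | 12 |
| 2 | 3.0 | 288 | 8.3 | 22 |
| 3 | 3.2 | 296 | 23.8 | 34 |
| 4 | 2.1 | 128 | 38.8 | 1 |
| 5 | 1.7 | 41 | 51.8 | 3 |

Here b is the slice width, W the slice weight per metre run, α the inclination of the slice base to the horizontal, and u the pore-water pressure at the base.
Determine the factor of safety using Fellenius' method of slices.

Ordinary method of slices: FS = Σ[c'·Δl_i + (W_i cosα_i − u_i·Δl_i)·tanφ'] / Σ W_i sinα_i, with Δl_i = b_i / cosα_i.
Slice 1: Δl = 2.4/cos(-4.7°) = 2.408 m; N'_1 = 77·cos(-4.7°) − 12·2.408 = 47.8; c'Δl = 30.58; W sinα = -6.3
Slice 2: Δl = 3.0/cos8.3° = 3.032 m; N'_2 = 288·cos8.3° − 22·3.032 = 218.3; c'Δl = 38.50; W sinα = 41.6
Slice 3: Δl = 3.2/cos23.8° = 3.497 m; N'_3 = 296·cos23.8° − 34·3.497 = 151.9; c'Δl = 44.42; W sinα = 119.4
Slice 4: Δl = 2.1/cos38.8° = 2.695 m; N'_4 = 128·cos38.8° − 1·2.695 = 97.1; c'Δl = 34.22; W sinα = 80.2
Slice 5: Δl = 1.7/cos51.8° = 2.749 m; N'_5 = 41·cos51.8° − 3·2.749 = 17.1; c'Δl = 34.91; W sinα = 32.2
Σc'Δl = 182.6 kN/m; ΣN' = 532.2 kN/m; ΣW sinα = 267.1 kN/m
Resisting = 182.6 + 532.2·tan22.1° = 182.6 + 216.1 = 398.7 kN/m
FS = 398.7 / 267.1 = 1.493

FS = 1.49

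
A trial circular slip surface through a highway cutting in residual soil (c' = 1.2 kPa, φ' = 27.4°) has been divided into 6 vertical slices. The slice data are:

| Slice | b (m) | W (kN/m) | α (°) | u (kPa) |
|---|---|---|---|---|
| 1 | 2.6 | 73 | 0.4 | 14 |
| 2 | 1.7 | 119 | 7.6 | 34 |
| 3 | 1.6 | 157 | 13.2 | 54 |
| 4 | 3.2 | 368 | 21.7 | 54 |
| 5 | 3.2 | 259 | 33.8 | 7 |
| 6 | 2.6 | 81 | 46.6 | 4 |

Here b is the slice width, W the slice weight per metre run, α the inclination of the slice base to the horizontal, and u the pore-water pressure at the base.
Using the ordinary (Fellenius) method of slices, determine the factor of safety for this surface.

FS = 0.77

Ordinary method of slices: FS = Σ[c'·Δl_i + (W_i cosα_i − u_i·Δl_i)·tanφ'] / Σ W_i sinα_i, with Δl_i = b_i / cosα_i.
Slice 1: Δl = 2.6/cos0.4° = 2.600 m; N'_1 = 73·cos0.4° − 14·2.600 = 36.6; c'Δl = 3.12; W sinα = 0.5
Slice 2: Δl = 1.7/cos7.6° = 1.715 m; N'_2 = 119·cos7.6° − 34·1.715 = 59.6; c'Δl = 2.06; W sinα = 15.7
Slice 3: Δl = 1.6/cos13.2° = 1.643 m; N'_3 = 157·cos13.2° − 54·1.643 = 64.1; c'Δl = 1.97; W sinα = 35.9
Slice 4: Δl = 3.2/cos21.7° = 3.444 m; N'_4 = 368·cos21.7° − 54·3.444 = 155.9; c'Δl = 4.13; W sinα = 136.1
Slice 5: Δl = 3.2/cos33.8° = 3.851 m; N'_5 = 259·cos33.8° − 7·3.851 = 188.3; c'Δl = 4.62; W sinα = 144.1
Slice 6: Δl = 2.6/cos46.6° = 3.784 m; N'_6 = 81·cos46.6° − 4·3.784 = 40.5; c'Δl = 4.54; W sinα = 58.9
Σc'Δl = 20.4 kN/m; ΣN' = 545.1 kN/m; ΣW sinα = 391.1 kN/m
Resisting = 20.4 + 545.1·tan27.4° = 20.4 + 282.5 = 303.0 kN/m
FS = 303.0 / 391.1 = 0.775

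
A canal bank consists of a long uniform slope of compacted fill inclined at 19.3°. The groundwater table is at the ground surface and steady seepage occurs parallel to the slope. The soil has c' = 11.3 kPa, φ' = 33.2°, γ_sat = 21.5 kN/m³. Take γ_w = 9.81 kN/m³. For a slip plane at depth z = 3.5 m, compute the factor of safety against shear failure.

FS = 1.50

With seepage parallel to the slope and the water table at the surface, the effective normal stress on the slip plane uses the buoyant unit weight γ' = γ_sat − γ_w while the driving shear stress uses γ_sat:
FS = [c' + γ' z cos²β tanφ'] / [γ_sat z sinβ cosβ]
γ' = 21.5 − 9.81 = 11.69 kN/m³
Numerator = 11.3 + 11.69·3.5·cos²19.3°·tan33.2° = 11.3 + 11.69·3.5·0.8908·0.6544 = 35.149 kPa
Denominator = 21.5·3.5·sin19.3°·cos19.3° = 21.5·3.5·0.3305·0.9438 = 23.473 kPa
FS = 35.149 / 23.473 = 1.497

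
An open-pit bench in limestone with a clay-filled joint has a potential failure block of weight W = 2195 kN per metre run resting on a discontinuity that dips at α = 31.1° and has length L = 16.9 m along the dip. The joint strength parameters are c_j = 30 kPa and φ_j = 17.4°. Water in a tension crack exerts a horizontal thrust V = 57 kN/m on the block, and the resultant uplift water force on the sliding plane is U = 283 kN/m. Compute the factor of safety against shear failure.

Resolving the block weight along and normal to the plane and applying the Mohr–Coulomb strength on the joint:
N' = W cosα − U − V sinα = 2195·cos31.1° − 283 − 57·sin31.1° = 1567.1 kN/m
Driving force T = W sinα + V cosα = 2195·sin31.1° + 57·cos31.1° = 1182.6 kN/m
Resisting force R = c_j·L + N'·tanφ_j = 30·16.9 + 1567.1·tan17.4° = 507.0 + 491.1 = 998.1 kN/m
FS = R / T = 998.1 / 1182.6 = 0.844

FS = 0.84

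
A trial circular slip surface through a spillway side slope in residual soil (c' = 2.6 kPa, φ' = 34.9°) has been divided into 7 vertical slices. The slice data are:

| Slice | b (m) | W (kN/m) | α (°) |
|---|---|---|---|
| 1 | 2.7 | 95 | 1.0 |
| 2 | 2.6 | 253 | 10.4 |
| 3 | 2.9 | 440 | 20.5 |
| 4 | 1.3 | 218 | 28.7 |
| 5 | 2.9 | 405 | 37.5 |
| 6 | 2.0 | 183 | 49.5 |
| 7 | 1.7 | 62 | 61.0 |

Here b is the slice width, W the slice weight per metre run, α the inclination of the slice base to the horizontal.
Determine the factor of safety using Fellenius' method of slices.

Ordinary method of slices: FS = Σ[c'·Δl_i + (W_i cosα_i)·tanφ'] / Σ W_i sinα_i, with Δl_i = b_i / cosα_i.
Slice 1: Δl = 2.7/cos1.0° = 2.700 m; N'_1 = 95·cos1.0° = 95.0; c'Δl = 7.02; W sinα = 1.7
Slice 2: Δl = 2.6/cos10.4° = 2.643 m; N'_2 = 253·cos10.4° = 248.8; c'Δl = 6.87; W sinα = 45.7
Slice 3: Δl = 2.9/cos20.5° = 3.096 m; N'_3 = 440·cos20.5° = 412.1; c'Δl = 8.05; W sinα = 154.1
Slice 4: Δl = 1.3/cos28.7° = 1.482 m; N'_4 = 218·cos28.7° = 191.2; c'Δl = 3.85; W sinα = 104.7
Slice 5: Δl = 2.9/cos37.5° = 3.655 m; N'_5 = 405·cos37.5° = 321.3; c'Δl = 9.50; W sinα = 246.5
Slice 6: Δl = 2.0/cos49.5° = 3.080 m; N'_6 = 183·cos49.5° = 118.8; c'Δl = 8.01; W sinα = 139.2
Slice 7: Δl = 1.7/cos61.0° = 3.507 m; N'_7 = 62·cos61.0° = 30.1; c'Δl = 9.12; W sinα = 54.2
Σc'Δl = 52.4 kN/m; ΣN' = 1417.4 kN/m; ΣW sinα = 746.0 kN/m
Resisting = 52.4 + 1417.4·tan34.9° = 52.4 + 988.8 = 1041.2 kN/m
FS = 1041.2 / 746.0 = 1.396

FS = 1.40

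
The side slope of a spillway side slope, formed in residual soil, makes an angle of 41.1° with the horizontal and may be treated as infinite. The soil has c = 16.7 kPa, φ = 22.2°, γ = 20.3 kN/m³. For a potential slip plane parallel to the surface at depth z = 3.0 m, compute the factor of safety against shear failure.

For an infinite slope with a slip plane parallel to the surface (no pore pressure): FS = [c + γz cos²β tanφ] / [γz sinβ cosβ].
γz = 20.3·3.0 = 60.90 kN/m²
Numerator = 16.7 + 60.90·cos²41.1°·tan22.2° = 16.7 + 60.90·0.5679·0.4081 = 30.813 kPa
Denominator = 60.90·sin41.1°·cos41.1° = 60.90·0.6574·0.7536 = 30.168 kPa
FS = 30.813 / 30.168 = 1.021

FS = 1.02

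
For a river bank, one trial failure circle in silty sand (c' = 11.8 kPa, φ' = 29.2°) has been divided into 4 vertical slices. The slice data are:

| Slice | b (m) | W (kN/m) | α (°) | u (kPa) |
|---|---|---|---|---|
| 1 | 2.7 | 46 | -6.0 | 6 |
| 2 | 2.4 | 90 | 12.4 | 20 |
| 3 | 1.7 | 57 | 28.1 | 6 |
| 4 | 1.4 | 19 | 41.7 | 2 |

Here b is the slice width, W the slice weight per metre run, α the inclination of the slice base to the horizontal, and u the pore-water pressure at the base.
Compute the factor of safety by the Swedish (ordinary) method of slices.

Ordinary method of slices: FS = Σ[c'·Δl_i + (W_i cosα_i − u_i·Δl_i)·tanφ'] / Σ W_i sinα_i, with Δl_i = b_i / cosα_i.
Slice 1: Δl = 2.7/cos(-6.0°) = 2.715 m; N'_1 = 46·cos(-6.0°) − 6·2.715 = 29.5; c'Δl = 32.04; W sinα = -4.8
Slice 2: Δl = 2.4/cos12.4° = 2.457 m; N'_2 = 90·cos12.4° − 20·2.457 = 38.8; c'Δl = 29.00; W sinα = 19.3
Slice 3: Δl = 1.7/cos28.1° = 1.927 m; N'_3 = 57·cos28.1° − 6·1.927 = 38.7; c'Δl = 22.74; W sinα = 26.8
Slice 4: Δl = 1.4/cos41.7° = 1.875 m; N'_4 = 19·cos41.7° − 2·1.875 = 10.4; c'Δl = 22.13; W sinα = 12.6
Σc'Δl = 105.9 kN/m; ΣN' = 117.4 kN/m; ΣW sinα = 54.0 kN/m
Resisting = 105.9 + 117.4·tan29.2° = 105.9 + 65.6 = 171.5 kN/m
FS = 171.5 / 54.0 = 3.175

FS = 3.18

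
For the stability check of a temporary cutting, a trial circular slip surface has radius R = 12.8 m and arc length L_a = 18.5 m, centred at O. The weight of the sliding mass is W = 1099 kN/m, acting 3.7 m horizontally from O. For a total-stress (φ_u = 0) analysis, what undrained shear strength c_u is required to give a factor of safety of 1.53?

FS = c_u·L_a·R / (W·d), so c_u = FS·W·d / (L_a·R).
c_u = 1.53·1099·3.7 / (18.50·12.8) = 6221.4 / 236.80 = 26.27 kPa

c_u = 26.3 kPa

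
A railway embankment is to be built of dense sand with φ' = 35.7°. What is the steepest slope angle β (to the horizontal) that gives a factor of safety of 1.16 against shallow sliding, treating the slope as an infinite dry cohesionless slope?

For an infinite dry cohesionless slope FS = tanφ'/tanβ, so tanβ = tanφ' / FS.
tanβ = tan35.7° / 1.16 = 0.7186 / 1.16 = 0.6195
β = arctan(0.6195) = 31.78°

β = 31.8°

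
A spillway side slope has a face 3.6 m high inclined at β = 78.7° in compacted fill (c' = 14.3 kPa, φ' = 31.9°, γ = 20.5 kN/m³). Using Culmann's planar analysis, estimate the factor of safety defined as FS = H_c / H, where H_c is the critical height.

H_c = (4c'/γ) · sinβ cosφ' / [1 − cos(β − φ')]
    = (4·14.3/20.5) · sin78.7°·cos31.9° / [1 − cos46.8°]
    = 2.790 · 0.8325 / 0.3155 = 7.36 m
FS = H_c / H = 7.36 / 3.6 = 2.045

FS = 2.05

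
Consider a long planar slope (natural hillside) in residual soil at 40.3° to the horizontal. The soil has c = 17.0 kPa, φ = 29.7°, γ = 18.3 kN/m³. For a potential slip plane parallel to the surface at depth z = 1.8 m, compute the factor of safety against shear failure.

FS = 1.72

For an infinite slope with a slip plane parallel to the surface (no pore pressure): FS = [c + γz cos²β tanφ] / [γz sinβ cosβ].
γz = 18.3·1.8 = 32.94 kN/m²
Numerator = 17.0 + 32.94·cos²40.3°·tan29.7° = 17.0 + 32.94·0.5817·0.5704 = 27.929 kPa
Denominator = 32.94·sin40.3°·cos40.3° = 32.94·0.6468·0.7627 = 16.249 kPa
FS = 27.929 / 16.249 = 1.719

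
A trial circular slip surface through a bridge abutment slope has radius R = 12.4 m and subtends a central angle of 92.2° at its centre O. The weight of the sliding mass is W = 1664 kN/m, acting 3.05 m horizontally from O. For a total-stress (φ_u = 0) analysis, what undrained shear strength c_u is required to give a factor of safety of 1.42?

FS = c_u·L_a·R / (W·d), so c_u = FS·W·d / (L_a·R).
Arc length L_a = R·θ = 12.4·(92.2°·π/180) = 12.4·1.6092 = 19.95 m
c_u = 1.42·1664·3.05 / (19.95·12.4) = 7206.8 / 247.43 = 29.13 kPa

c_u = 29.1 kPa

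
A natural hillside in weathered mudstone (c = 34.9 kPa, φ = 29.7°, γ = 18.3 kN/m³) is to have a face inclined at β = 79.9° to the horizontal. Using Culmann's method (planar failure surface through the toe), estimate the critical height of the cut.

Culmann's analysis gives the critical failure plane at α_cr = (β + φ)/2 = (79.9 + 29.7)/2 = 54.8°, and the critical height
H_c = (4c/γ) · sinβ cosφ / [1 − cos(β − φ)]
    = (4·34.9/18.3) · sin79.9°·cos29.7° / [1 − cos(50.2°)]
    = 7.628 · 0.9845·0.8686 / [1 − 0.6401]
    = 7.628 · 0.8552 / 0.3599
    = 18.13 m

H_c = 18.13 m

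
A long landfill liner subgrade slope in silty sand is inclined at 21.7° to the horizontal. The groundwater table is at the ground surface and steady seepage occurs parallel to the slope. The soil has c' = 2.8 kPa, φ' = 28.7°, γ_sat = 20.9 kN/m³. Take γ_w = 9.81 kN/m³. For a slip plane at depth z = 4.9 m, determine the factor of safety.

With seepage parallel to the slope and the water table at the surface, the effective normal stress on the slip plane uses the buoyant unit weight γ' = γ_sat − γ_w while the driving shear stress uses γ_sat:
FS = [c' + γ' z cos²β tanφ'] / [γ_sat z sinβ cosβ]
γ' = 20.9 − 9.81 = 11.09 kN/m³
Numerator = 2.8 + 11.09·4.9·cos²21.7°·tan28.7° = 2.8 + 11.09·4.9·0.8633·0.5475 = 28.484 kPa
Denominator = 20.9·4.9·sin21.7°·cos21.7° = 20.9·4.9·0.3697·0.9291 = 35.182 kPa
FS = 28.484 / 35.182 = 0.810

FS = 0.81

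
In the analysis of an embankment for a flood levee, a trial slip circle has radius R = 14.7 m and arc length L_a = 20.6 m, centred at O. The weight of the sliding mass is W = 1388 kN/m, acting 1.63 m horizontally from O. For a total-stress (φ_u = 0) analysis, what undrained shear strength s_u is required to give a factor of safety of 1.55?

s_u = 11.6 kPa

FS = s_u·L_a·R / (W·d), so s_u = FS·W·d / (L_a·R).
s_u = 1.55·1388·1.63 / (20.60·14.7) = 3506.8 / 302.82 = 11.58 kPa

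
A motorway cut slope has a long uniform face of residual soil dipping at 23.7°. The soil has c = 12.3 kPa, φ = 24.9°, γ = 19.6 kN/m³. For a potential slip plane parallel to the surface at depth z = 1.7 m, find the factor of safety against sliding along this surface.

FS = 2.06

For an infinite slope with a slip plane parallel to the surface (no pore pressure): FS = [c + γz cos²β tanφ] / [γz sinβ cosβ].
γz = 19.6·1.7 = 33.32 kN/m²
Numerator = 12.3 + 33.32·cos²23.7°·tan24.9° = 12.3 + 33.32·0.8384·0.4642 = 25.268 kPa
Denominator = 33.32·sin23.7°·cos23.7° = 33.32·0.4019·0.9157 = 12.263 kPa
FS = 25.268 / 12.263 = 2.060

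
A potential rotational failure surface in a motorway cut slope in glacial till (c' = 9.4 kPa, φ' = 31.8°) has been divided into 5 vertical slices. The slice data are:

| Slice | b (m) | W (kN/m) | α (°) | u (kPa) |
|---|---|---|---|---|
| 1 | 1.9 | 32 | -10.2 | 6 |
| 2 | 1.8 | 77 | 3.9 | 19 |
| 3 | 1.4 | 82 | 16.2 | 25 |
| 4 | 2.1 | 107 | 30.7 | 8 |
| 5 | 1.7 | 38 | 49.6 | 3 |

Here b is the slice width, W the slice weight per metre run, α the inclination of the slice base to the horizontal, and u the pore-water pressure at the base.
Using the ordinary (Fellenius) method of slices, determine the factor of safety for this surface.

FS = 2.04

Ordinary method of slices: FS = Σ[c'·Δl_i + (W_i cosα_i − u_i·Δl_i)·tanφ'] / Σ W_i sinα_i, with Δl_i = b_i / cosα_i.
Slice 1: Δl = 1.9/cos(-10.2°) = 1.931 m; N'_1 = 32·cos(-10.2°) − 6·1.931 = 19.9; c'Δl = 18.15; W sinα = -5.7
Slice 2: Δl = 1.8/cos3.9° = 1.804 m; N'_2 = 77·cos3.9° − 19·1.804 = 42.5; c'Δl = 16.96; W sinα = 5.2
Slice 3: Δl = 1.4/cos16.2° = 1.458 m; N'_3 = 82·cos16.2° − 25·1.458 = 42.3; c'Δl = 13.70; W sinα = 22.9
Slice 4: Δl = 2.1/cos30.7° = 2.442 m; N'_4 = 107·cos30.7° − 8·2.442 = 72.5; c'Δl = 22.96; W sinα = 54.6
Slice 5: Δl = 1.7/cos49.6° = 2.623 m; N'_5 = 38·cos49.6° − 3·2.623 = 16.8; c'Δl = 24.66; W sinα = 28.9
Σc'Δl = 96.4 kN/m; ΣN' = 194.0 kN/m; ΣW sinα = 106.0 kN/m
Resisting = 96.4 + 194.0·tan31.8° = 96.4 + 120.3 = 216.7 kN/m
FS = 216.7 / 106.0 = 2.044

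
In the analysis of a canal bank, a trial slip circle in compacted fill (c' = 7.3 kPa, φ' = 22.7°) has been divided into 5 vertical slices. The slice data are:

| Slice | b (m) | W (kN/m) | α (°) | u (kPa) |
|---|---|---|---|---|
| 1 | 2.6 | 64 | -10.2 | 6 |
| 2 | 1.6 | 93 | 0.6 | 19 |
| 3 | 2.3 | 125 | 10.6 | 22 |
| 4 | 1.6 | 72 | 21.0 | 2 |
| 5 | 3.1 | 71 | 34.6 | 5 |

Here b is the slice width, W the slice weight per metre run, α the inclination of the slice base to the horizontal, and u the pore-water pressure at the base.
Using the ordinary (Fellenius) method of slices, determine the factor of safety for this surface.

Ordinary method of slices: FS = Σ[c'·Δl_i + (W_i cosα_i − u_i·Δl_i)·tanφ'] / Σ W_i sinα_i, with Δl_i = b_i / cosα_i.
Slice 1: Δl = 2.6/cos(-10.2°) = 2.642 m; N'_1 = 64·cos(-10.2°) − 6·2.642 = 47.1; c'Δl = 19.28; W sinα = -11.3
Slice 2: Δl = 1.6/cos0.6° = 1.600 m; N'_2 = 93·cos0.6° − 19·1.600 = 62.6; c'Δl = 11.68; W sinα = 1.0
Slice 3: Δl = 2.3/cos10.6° = 2.340 m; N'_3 = 125·cos10.6° − 22·2.340 = 71.4; c'Δl = 17.08; W sinα = 23.0
Slice 4: Δl = 1.6/cos21.0° = 1.714 m; N'_4 = 72·cos21.0° − 2·1.714 = 63.8; c'Δl = 12.51; W sinα = 25.8
Slice 5: Δl = 3.1/cos34.6° = 3.766 m; N'_5 = 71·cos34.6° − 5·3.766 = 39.6; c'Δl = 27.49; W sinα = 40.3
Σc'Δl = 88.1 kN/m; ΣN' = 284.5 kN/m; ΣW sinα = 78.8 kN/m
Resisting = 88.1 + 284.5·tan22.7° = 88.1 + 119.0 = 207.1 kN/m
FS = 207.1 / 78.8 = 2.629

FS = 2.63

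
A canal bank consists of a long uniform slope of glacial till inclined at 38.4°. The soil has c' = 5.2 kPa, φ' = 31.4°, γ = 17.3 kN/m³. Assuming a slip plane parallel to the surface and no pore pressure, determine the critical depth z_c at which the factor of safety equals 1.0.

Setting FS = 1.00 in FS = [c' + γz cos²β tanφ'] / [γz sinβ cosβ] and solving for z:
z = c' / [γ cosβ (FS·sinβ − cosβ·tanφ')]
  = 5.2 / [17.3·cos38.4°·(1.00·sin38.4° − cos38.4°·tan31.4°)]
  = 5.2 / [17.3·0.7837·(1.00·0.6211 − 0.7837·0.6104)]
  = 5.2 / 1.9358 = 2.686 m

z_c = 2.69 m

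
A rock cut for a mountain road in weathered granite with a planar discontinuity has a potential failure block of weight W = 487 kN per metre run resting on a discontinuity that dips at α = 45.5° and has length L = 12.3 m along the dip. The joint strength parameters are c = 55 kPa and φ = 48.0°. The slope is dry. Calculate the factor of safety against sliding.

Resolving the block weight along and normal to the plane and applying the Mohr–Coulomb strength on the joint:
N' = W cosα = 487·cos45.5° = 341.3 kN/m
Driving force T = W sinα = 487·sin45.5° = 347.4 kN/m
Resisting force R = c·L + N'·tanφ = 55·12.3 + 341.3·tan48.0° = 676.5 + 379.1 = 1055.6 kN/m
FS = R / T = 1055.6 / 347.4 = 3.039

FS = 3.04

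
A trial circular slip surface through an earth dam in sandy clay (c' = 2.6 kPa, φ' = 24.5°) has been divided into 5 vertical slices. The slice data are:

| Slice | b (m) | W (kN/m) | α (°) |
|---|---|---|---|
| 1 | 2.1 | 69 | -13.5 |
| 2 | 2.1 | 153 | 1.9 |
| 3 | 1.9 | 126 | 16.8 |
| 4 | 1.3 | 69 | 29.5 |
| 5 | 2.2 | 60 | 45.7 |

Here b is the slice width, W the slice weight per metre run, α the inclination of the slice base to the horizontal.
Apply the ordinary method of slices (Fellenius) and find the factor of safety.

FS = 2.25

Ordinary method of slices: FS = Σ[c'·Δl_i + (W_i cosα_i)·tanφ'] / Σ W_i sinα_i, with Δl_i = b_i / cosα_i.
Slice 1: Δl = 2.1/cos(-13.5°) = 2.160 m; N'_1 = 69·cos(-13.5°) = 67.1; c'Δl = 5.62; W sinα = -16.1
Slice 2: Δl = 2.1/cos1.9° = 2.101 m; N'_2 = 153·cos1.9° = 152.9; c'Δl = 5.46; W sinα = 5.1
Slice 3: Δl = 1.9/cos16.8° = 1.985 m; N'_3 = 126·cos16.8° = 120.6; c'Δl = 5.16; W sinα = 36.4
Slice 4: Δl = 1.3/cos29.5° = 1.494 m; N'_4 = 69·cos29.5° = 60.1; c'Δl = 3.88; W sinα = 34.0
Slice 5: Δl = 2.2/cos45.7° = 3.150 m; N'_5 = 60·cos45.7° = 41.9; c'Δl = 8.19; W sinα = 42.9
Σc'Δl = 28.3 kN/m; ΣN' = 442.6 kN/m; ΣW sinα = 102.3 kN/m
Resisting = 28.3 + 442.6·tan24.5° = 28.3 + 201.7 = 230.0 kN/m
FS = 230.0 / 102.3 = 2.248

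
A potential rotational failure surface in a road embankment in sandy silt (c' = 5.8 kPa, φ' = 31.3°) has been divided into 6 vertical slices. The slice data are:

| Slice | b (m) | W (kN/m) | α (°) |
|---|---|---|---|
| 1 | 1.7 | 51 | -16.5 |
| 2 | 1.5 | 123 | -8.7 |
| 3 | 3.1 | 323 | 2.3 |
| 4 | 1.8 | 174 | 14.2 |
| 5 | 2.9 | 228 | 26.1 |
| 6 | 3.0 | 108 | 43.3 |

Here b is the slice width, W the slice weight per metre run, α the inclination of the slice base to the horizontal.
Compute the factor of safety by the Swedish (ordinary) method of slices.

Ordinary method of slices: FS = Σ[c'·Δl_i + (W_i cosα_i)·tanφ'] / Σ W_i sinα_i, with Δl_i = b_i / cosα_i.
Slice 1: Δl = 1.7/cos(-16.5°) = 1.773 m; N'_1 = 51·cos(-16.5°) = 48.9; c'Δl = 10.28; W sinα = -14.5
Slice 2: Δl = 1.5/cos(-8.7°) = 1.517 m; N'_2 = 123·cos(-8.7°) = 121.6; c'Δl = 8.80; W sinα = -18.6
Slice 3: Δl = 3.1/cos2.3° = 3.102 m; N'_3 = 323·cos2.3° = 322.7; c'Δl = 17.99; W sinα = 13.0
Slice 4: Δl = 1.8/cos14.2° = 1.857 m; N'_4 = 174·cos14.2° = 168.7; c'Δl = 10.77; W sinα = 42.7
Slice 5: Δl = 2.9/cos26.1° = 3.229 m; N'_5 = 228·cos26.1° = 204.8; c'Δl = 18.73; W sinα = 100.3
Slice 6: Δl = 3.0/cos43.3° = 4.122 m; N'_6 = 108·cos43.3° = 78.6; c'Δl = 23.91; W sinα = 74.1
Σc'Δl = 90.5 kN/m; ΣN' = 945.3 kN/m; ΣW sinα = 196.9 kN/m
Resisting = 90.5 + 945.3·tan31.3° = 90.5 + 574.7 = 665.2 kN/m
FS = 665.2 / 196.9 = 3.378

FS = 3.38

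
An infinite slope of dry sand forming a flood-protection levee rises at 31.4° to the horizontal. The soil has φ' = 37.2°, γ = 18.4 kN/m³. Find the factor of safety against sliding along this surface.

For a dry cohesionless infinite slope the factor of safety is FS = tanφ' / tanβ.
FS = tan37.2° / tan31.4° = 0.7590 / 0.6104 = 1.244

FS = 1.24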